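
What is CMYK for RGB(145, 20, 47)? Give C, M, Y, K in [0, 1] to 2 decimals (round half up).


R'=145/255≈0.5686, G'=20/255≈0.0784, B'=47/255≈0.1843
K = 1 - max(R',G',B') = 1 - 145/255 = 110/255 = 0.43137… → 0.43
(1-R'-K)/(1-K) simplifies to (max-R)/max with max = 145:
C = (145-145)/145 = 0/145 = 0 → 0.00
M = (145-20)/145 = 125/145 = 0.86206… → 0.86
Y = (145-47)/145 = 98/145 = 0.67586… → 0.68
= CMYK(0.00, 0.86, 0.68, 0.43)


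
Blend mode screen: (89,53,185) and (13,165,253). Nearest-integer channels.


Screen: C = 255 - (255-A)×(255-B)/255, rounded to nearest integer
R: 255 - (255-89)×(255-13)/255 = 255 - 40172/255 ≈ 255 - 157.537 = 97.463 → 97
G: 255 - (255-53)×(255-165)/255 = 255 - 18180/255 ≈ 255 - 71.294 = 183.706 → 184
B: 255 - (255-185)×(255-253)/255 = 255 - 140/255 ≈ 255 - 0.549 = 254.451 → 254
= RGB(97, 184, 254)


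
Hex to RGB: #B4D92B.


B4 → 180 (R)
D9 → 217 (G)
2B → 43 (B)
= RGB(180, 217, 43)


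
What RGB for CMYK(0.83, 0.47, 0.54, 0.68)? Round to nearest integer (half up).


R = 255 × (1-C) × (1-K) = 255 × 0.17 × 0.32 = 13.872 → 14
G = 255 × (1-M) × (1-K) = 255 × 0.53 × 0.32 = 43.248 → 43
B = 255 × (1-Y) × (1-K) = 255 × 0.46 × 0.32 = 37.536 → 38
= RGB(14, 43, 38)


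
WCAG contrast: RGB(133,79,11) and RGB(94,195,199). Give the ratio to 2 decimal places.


Linearize each sRGB channel c=v/255: c/12.92 if c ≤ 0.04045 else ((c+0.055)/1.055)^2.4
L = 0.2126×R_lin + 0.7152×G_lin + 0.0722×B_lin
Color 1 (133,79,11):
  R=133: 133/255≈0.5216 > 0.04045 → ((0.5216+0.055)/1.055)^2.4 ≈ 0.23455
  G=79: 79/255≈0.3098 > 0.04045 → ((0.3098+0.055)/1.055)^2.4 ≈ 0.07819
  B=11: 11/255≈0.0431 > 0.04045 → ((0.0431+0.055)/1.055)^2.4 ≈ 0.00335
  L1 = 0.2126×0.23455 + 0.7152×0.07819 + 0.0722×0.00335 ≈ 0.10603
Color 2 (94,195,199):
  R=94: 94/255≈0.3686 > 0.04045 → ((0.3686+0.055)/1.055)^2.4 ≈ 0.11193
  G=195: 195/255≈0.7647 > 0.04045 → ((0.7647+0.055)/1.055)^2.4 ≈ 0.54572
  B=199: 199/255≈0.7804 > 0.04045 → ((0.7804+0.055)/1.055)^2.4 ≈ 0.57112
  L2 = 0.2126×0.11193 + 0.7152×0.54572 + 0.0722×0.57112 ≈ 0.45533
Lighter = 0.45533, Darker = 0.10603
Ratio = (L_lighter + 0.05) / (L_darker + 0.05)
Ratio = (0.45533 + 0.05) / (0.10603 + 0.05) = 0.50533 / 0.15603 ≈ 3.2388
Ratio ≈ 3.24:1


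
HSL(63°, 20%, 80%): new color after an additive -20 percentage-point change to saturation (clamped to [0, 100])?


Original S = 20%
Adjustment = -20 percentage points
New S = 20 + (-20) = 0
Clamp to [0, 100] → 0
= HSL(63°, 0%, 80%)


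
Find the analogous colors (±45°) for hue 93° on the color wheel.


Base hue: 93°
Left analog: (93 - 45) mod 360 = 48°
Right analog: (93 + 45) mod 360 = 138°
Analogous hues = 48° and 138°


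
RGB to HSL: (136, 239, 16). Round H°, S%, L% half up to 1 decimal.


Normalize: R'=136/255≈0.5333, G'=239/255≈0.9373, B'=16/255≈0.0627
Max=239/255, Min=16/255, Δ=Max-Min=223/255
L = (Max+Min)/2 = (239+16)/510 = 255/510 = 0.5 → L = 50.0%
L ≤ 0.5 → S = Δ/(Max+Min) = 223/(239+16) = 223/255 = 0.87450… → S = 87.5%
(the 1/255 factors cancel in S and H, so raw channel differences can be used)
Max is G' → H = 60 × ((B-R)/Δ + 2) = 60 × ((16-136)/223 + 2)
  -120/223 + 2 = -0.5381… + 2 = 1.4618…
  H = 60 × 1.4618… = 87.713…° → H = 87.7°
= HSL(87.7°, 87.5%, 50.0%)


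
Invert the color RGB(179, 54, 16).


Invert: (255-R, 255-G, 255-B)
R: 255-179 = 76
G: 255-54 = 201
B: 255-16 = 239
= RGB(76, 201, 239)


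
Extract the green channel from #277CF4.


Color: #277CF4
R = 27 = 39
G = 7C = 124
B = F4 = 244
Green = 124


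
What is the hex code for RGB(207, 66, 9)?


R = 207 → CF (hex)
G = 66 → 42 (hex)
B = 9 → 09 (hex)
Hex = #CF4209


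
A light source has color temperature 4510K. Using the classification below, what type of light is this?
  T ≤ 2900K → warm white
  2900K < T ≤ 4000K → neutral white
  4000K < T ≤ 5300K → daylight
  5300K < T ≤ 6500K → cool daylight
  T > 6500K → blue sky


Temperature: 4510K
4000K < 4510K ≤ 5300K → daylight
Classification: daylight


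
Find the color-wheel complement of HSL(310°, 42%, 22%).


Complement = opposite side of color wheel = hue + 180°
H' = (310 + 180) mod 360 = 130°
S and L unchanged.
= HSL(130°, 42%, 22%)


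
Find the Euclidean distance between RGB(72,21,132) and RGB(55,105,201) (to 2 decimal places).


d = √[(R₁-R₂)² + (G₁-G₂)² + (B₁-B₂)²]
d = √[(72-55)² + (21-105)² + (132-201)²]
d = √[289 + 7056 + 4761]
d = √12106
d ≈ 110.03


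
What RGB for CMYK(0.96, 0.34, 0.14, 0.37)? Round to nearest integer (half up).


R = 255 × (1-C) × (1-K) = 255 × 0.04 × 0.63 = 6.426 → 6
G = 255 × (1-M) × (1-K) = 255 × 0.66 × 0.63 = 106.029 → 106
B = 255 × (1-Y) × (1-K) = 255 × 0.86 × 0.63 = 138.159 → 138
= RGB(6, 106, 138)


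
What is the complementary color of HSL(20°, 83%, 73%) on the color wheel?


Complement = opposite side of color wheel = hue + 180°
H' = (20 + 180) mod 360 = 200°
S and L unchanged.
= HSL(200°, 83%, 73%)


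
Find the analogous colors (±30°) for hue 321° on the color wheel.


Base hue: 321°
Left analog: (321 - 30) mod 360 = 291°
Right analog: (321 + 30) mod 360 = 351°
Analogous hues = 291° and 351°


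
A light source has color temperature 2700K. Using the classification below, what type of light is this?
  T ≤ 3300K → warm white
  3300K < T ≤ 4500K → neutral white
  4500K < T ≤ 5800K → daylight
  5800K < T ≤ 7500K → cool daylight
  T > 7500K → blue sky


Temperature: 2700K
2700K ≤ 3300K → warm white
Classification: warm white


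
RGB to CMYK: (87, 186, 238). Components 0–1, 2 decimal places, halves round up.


R'=87/255≈0.3412, G'=186/255≈0.7294, B'=238/255≈0.9333
K = 1 - max(R',G',B') = 1 - 238/255 = 17/255 = 0.06666… → 0.07
(1-R'-K)/(1-K) simplifies to (max-R)/max with max = 238:
C = (238-87)/238 = 151/238 = 0.63445… → 0.63
M = (238-186)/238 = 52/238 = 0.21848… → 0.22
Y = (238-238)/238 = 0/238 = 0 → 0.00
= CMYK(0.63, 0.22, 0.00, 0.07)


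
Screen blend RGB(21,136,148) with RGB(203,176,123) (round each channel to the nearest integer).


Screen: C = 255 - (255-A)×(255-B)/255, rounded to nearest integer
R: 255 - (255-21)×(255-203)/255 = 255 - 12168/255 ≈ 255 - 47.718 = 207.282 → 207
G: 255 - (255-136)×(255-176)/255 = 255 - 9401/255 ≈ 255 - 36.867 = 218.133 → 218
B: 255 - (255-148)×(255-123)/255 = 255 - 14124/255 ≈ 255 - 55.388 = 199.612 → 200
= RGB(207, 218, 200)


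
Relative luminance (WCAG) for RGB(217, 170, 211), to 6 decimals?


Linearize each channel (sRGB transfer function): c = v/255; c_lin = c/12.92 if c ≤ 0.04045, else ((c+0.055)/1.055)^2.4
  R: 217/255 ≈ 0.850980 > 0.04045 → ((0.850980+0.055)/1.055)^2.4 ≈ 0.693872
  G: 170/255 ≈ 0.666667 > 0.04045 → ((0.666667+0.055)/1.055)^2.4 ≈ 0.401978
  B: 211/255 ≈ 0.827451 > 0.04045 → ((0.827451+0.055)/1.055)^2.4 ≈ 0.651406
R_lin = 0.693872, G_lin = 0.401978, B_lin = 0.651406
L = 0.2126×R + 0.7152×G + 0.0722×B
L = 0.2126×0.693872 + 0.7152×0.401978 + 0.0722×0.651406
L ≈ 0.482043


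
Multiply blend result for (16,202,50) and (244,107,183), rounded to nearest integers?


Multiply: C = A×B/255, rounded to nearest integer
R: 16×244/255 = 3904/255 ≈ 15.310 → 15
G: 202×107/255 = 21614/255 ≈ 84.761 → 85
B: 50×183/255 = 9150/255 ≈ 35.882 → 36
= RGB(15, 85, 36)


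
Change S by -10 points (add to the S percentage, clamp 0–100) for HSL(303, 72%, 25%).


Original S = 72%
Adjustment = -10 percentage points
New S = 72 + (-10) = 62
Clamp to [0, 100] → 62
= HSL(303°, 62%, 25%)


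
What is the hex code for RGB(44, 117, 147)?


R = 44 → 2C (hex)
G = 117 → 75 (hex)
B = 147 → 93 (hex)
Hex = #2C7593


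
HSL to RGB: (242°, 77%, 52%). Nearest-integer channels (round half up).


H=242°, S=0.77, L=0.52
C = (1-|2L-1|)×S = (1-|0.04|)×0.77 = 0.7392
H' = H/60 = 242/60 ≈ 4.0333; X = C×(1-|H' mod 2 - 1|) = 0.02464
m = L - C/2 = 0.52 - 0.3696 = 0.1504
Sector ⌊H'⌋ = 4 → (R',G',B') = (0.02464, 0.0, 0.7392)
RGB = ((R'+m)×255, (G'+m)×255, (B'+m)×255) = (44.6352, 38.352, 226.848)
Round half up → RGB(45, 38, 227)


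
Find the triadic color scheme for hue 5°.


Triadic: equally spaced at 120° intervals
H1 = 5°
H2 = (5 + 120) mod 360 = 125°
H3 = (5 + 240) mod 360 = 245°
Triadic = 5°, 125°, 245°


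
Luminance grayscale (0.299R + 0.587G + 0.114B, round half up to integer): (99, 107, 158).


Gray = 0.299×R + 0.587×G + 0.114×B
Gray = 0.299×99 + 0.587×107 + 0.114×158
Gray = 29.601 + 62.809 + 18.012
Gray = 110.422 → round half up → 110
Gray = 110


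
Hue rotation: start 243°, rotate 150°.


New hue = (H + rotation) mod 360
New hue = (243 + 150) mod 360
= 393 mod 360
= 33°


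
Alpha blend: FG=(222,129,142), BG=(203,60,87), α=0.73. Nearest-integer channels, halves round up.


C = α×F + (1-α)×B, with 1-α = 0.27
R: 0.73×222 + 0.27×203 = 162.06 + 54.81 = 216.87 → 217
G: 0.73×129 + 0.27×60 = 94.17 + 16.20 = 110.37 → 110
B: 0.73×142 + 0.27×87 = 103.66 + 23.49 = 127.15 → 127
= RGB(217, 110, 127)


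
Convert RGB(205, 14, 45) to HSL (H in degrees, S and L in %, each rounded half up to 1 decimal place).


Normalize: R'=205/255≈0.8039, G'=14/255≈0.0549, B'=45/255≈0.1765
Max=205/255, Min=14/255, Δ=Max-Min=191/255
L = (Max+Min)/2 = (205+14)/510 = 219/510 = 0.42941… → L = 42.9%
L ≤ 0.5 → S = Δ/(Max+Min) = 191/(205+14) = 191/219 = 0.87214… → S = 87.2%
(the 1/255 factors cancel in S and H, so raw channel differences can be used)
Max is R' → H = 60 × (((G-B)/Δ) mod 6) = 60 × (((14-45)/191) mod 6)
  (-31)/191 = -0.1623…; negative, so add 6 → 5.8376…
  H = 60 × 5.8376… = 350.261…° → H = 350.3°
= HSL(350.3°, 87.2%, 42.9%)


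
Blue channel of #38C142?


Color: #38C142
R = 38 = 56
G = C1 = 193
B = 42 = 66
Blue = 66


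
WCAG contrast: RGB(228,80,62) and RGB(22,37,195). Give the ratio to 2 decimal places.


Linearize each sRGB channel c=v/255: c/12.92 if c ≤ 0.04045 else ((c+0.055)/1.055)^2.4
L = 0.2126×R_lin + 0.7152×G_lin + 0.0722×B_lin
Color 1 (228,80,62):
  R=228: 228/255≈0.8941 > 0.04045 → ((0.8941+0.055)/1.055)^2.4 ≈ 0.77582
  G=80: 80/255≈0.3137 > 0.04045 → ((0.3137+0.055)/1.055)^2.4 ≈ 0.08022
  B=62: 62/255≈0.2431 > 0.04045 → ((0.2431+0.055)/1.055)^2.4 ≈ 0.04817
  L1 = 0.2126×0.77582 + 0.7152×0.08022 + 0.0722×0.04817 ≈ 0.22579
Color 2 (22,37,195):
  R=22: 22/255≈0.0863 > 0.04045 → ((0.0863+0.055)/1.055)^2.4 ≈ 0.00802
  G=37: 37/255≈0.1451 > 0.04045 → ((0.1451+0.055)/1.055)^2.4 ≈ 0.01850
  B=195: 195/255≈0.7647 > 0.04045 → ((0.7647+0.055)/1.055)^2.4 ≈ 0.54572
  L2 = 0.2126×0.00802 + 0.7152×0.01850 + 0.0722×0.54572 ≈ 0.05434
Lighter = 0.22579, Darker = 0.05434
Ratio = (L_lighter + 0.05) / (L_darker + 0.05)
Ratio = (0.22579 + 0.05) / (0.05434 + 0.05) = 0.27579 / 0.10434 ≈ 2.6432
Ratio ≈ 2.64:1


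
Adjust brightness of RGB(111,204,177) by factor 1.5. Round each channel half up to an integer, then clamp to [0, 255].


Multiply each channel by 1.5, round half up, clamp to [0, 255]
R: 111×1.5 = 166.5 → round → 167
G: 204×1.5 = 306 → clamp → 255
B: 177×1.5 = 265.5 → round → 266 → clamp → 255
= RGB(167, 255, 255)


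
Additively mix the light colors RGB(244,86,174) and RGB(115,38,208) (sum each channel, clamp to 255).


Additive: each channel = min(255, C₁+C₂)
R: 244+115 = 359 → 255
G: 86+38 = 124 → 124
B: 174+208 = 382 → 255
= RGB(255, 124, 255)


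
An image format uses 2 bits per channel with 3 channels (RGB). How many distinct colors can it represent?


Total bits = 2 bits/channel × 3 channels = 6 bits
Distinct colors = 2^6
= 64 colors


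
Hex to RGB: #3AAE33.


3A → 58 (R)
AE → 174 (G)
33 → 51 (B)
= RGB(58, 174, 51)


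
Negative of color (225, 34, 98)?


Invert: (255-R, 255-G, 255-B)
R: 255-225 = 30
G: 255-34 = 221
B: 255-98 = 157
= RGB(30, 221, 157)


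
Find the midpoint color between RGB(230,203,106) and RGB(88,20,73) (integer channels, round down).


Midpoint: each channel = ⌊(C₁+C₂)/2⌋
R: ⌊(230+88)/2⌋ = 159
G: ⌊(203+20)/2⌋ = 111
B: ⌊(106+73)/2⌋ = 89
= RGB(159, 111, 89)


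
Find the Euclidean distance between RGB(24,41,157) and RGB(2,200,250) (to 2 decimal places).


d = √[(R₁-R₂)² + (G₁-G₂)² + (B₁-B₂)²]
d = √[(24-2)² + (41-200)² + (157-250)²]
d = √[484 + 25281 + 8649]
d = √34414
d ≈ 185.51


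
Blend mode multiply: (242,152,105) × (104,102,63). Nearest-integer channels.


Multiply: C = A×B/255, rounded to nearest integer
R: 242×104/255 = 25168/255 ≈ 98.698 → 99
G: 152×102/255 = 15504/255 ≈ 60.800 → 61
B: 105×63/255 = 6615/255 ≈ 25.941 → 26
= RGB(99, 61, 26)


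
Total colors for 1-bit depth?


Colors = 2^bits = 2^1
= 2 colors


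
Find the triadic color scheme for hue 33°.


Triadic: equally spaced at 120° intervals
H1 = 33°
H2 = (33 + 120) mod 360 = 153°
H3 = (33 + 240) mod 360 = 273°
Triadic = 33°, 153°, 273°


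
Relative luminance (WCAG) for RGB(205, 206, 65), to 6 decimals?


Linearize each channel (sRGB transfer function): c = v/255; c_lin = c/12.92 if c ≤ 0.04045, else ((c+0.055)/1.055)^2.4
  R: 205/255 ≈ 0.803922 > 0.04045 → ((0.803922+0.055)/1.055)^2.4 ≈ 0.610496
  G: 206/255 ≈ 0.807843 > 0.04045 → ((0.807843+0.055)/1.055)^2.4 ≈ 0.617207
  B: 65/255 ≈ 0.254902 > 0.04045 → ((0.254902+0.055)/1.055)^2.4 ≈ 0.052861
R_lin = 0.610496, G_lin = 0.617207, B_lin = 0.052861
L = 0.2126×R + 0.7152×G + 0.0722×B
L = 0.2126×0.610496 + 0.7152×0.617207 + 0.0722×0.052861
L ≈ 0.575034


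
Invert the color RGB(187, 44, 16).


Invert: (255-R, 255-G, 255-B)
R: 255-187 = 68
G: 255-44 = 211
B: 255-16 = 239
= RGB(68, 211, 239)


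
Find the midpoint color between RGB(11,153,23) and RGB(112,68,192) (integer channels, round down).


Midpoint: each channel = ⌊(C₁+C₂)/2⌋
R: ⌊(11+112)/2⌋ = 61
G: ⌊(153+68)/2⌋ = 110
B: ⌊(23+192)/2⌋ = 107
= RGB(61, 110, 107)


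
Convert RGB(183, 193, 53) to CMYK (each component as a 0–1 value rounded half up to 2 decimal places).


R'=183/255≈0.7176, G'=193/255≈0.7569, B'=53/255≈0.2078
K = 1 - max(R',G',B') = 1 - 193/255 = 62/255 = 0.24313… → 0.24
(1-R'-K)/(1-K) simplifies to (max-R)/max with max = 193:
C = (193-183)/193 = 10/193 = 0.05181… → 0.05
M = (193-193)/193 = 0/193 = 0 → 0.00
Y = (193-53)/193 = 140/193 = 0.72538… → 0.73
= CMYK(0.05, 0.00, 0.73, 0.24)


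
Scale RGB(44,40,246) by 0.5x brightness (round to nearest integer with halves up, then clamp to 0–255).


Multiply each channel by 0.5, round half up, clamp to [0, 255]
R: 44×0.5 = 22
G: 40×0.5 = 20
B: 246×0.5 = 123
= RGB(22, 20, 123)


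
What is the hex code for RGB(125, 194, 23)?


R = 125 → 7D (hex)
G = 194 → C2 (hex)
B = 23 → 17 (hex)
Hex = #7DC217


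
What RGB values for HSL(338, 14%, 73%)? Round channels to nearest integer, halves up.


H=338°, S=0.14, L=0.73
C = (1-|2L-1|)×S = (1-|0.46|)×0.14 = 0.0756
H' = H/60 = 338/60 ≈ 5.6333; X = C×(1-|H' mod 2 - 1|) = 0.02772
m = L - C/2 = 0.73 - 0.0378 = 0.6922
Sector ⌊H'⌋ = 5 → (R',G',B') = (0.0756, 0.0, 0.02772)
RGB = ((R'+m)×255, (G'+m)×255, (B'+m)×255) = (195.789, 176.511, 183.5796)
Round half up → RGB(196, 177, 184)


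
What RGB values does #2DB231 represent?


2D → 45 (R)
B2 → 178 (G)
31 → 49 (B)
= RGB(45, 178, 49)


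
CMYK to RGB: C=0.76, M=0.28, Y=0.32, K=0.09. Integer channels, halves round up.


R = 255 × (1-C) × (1-K) = 255 × 0.24 × 0.91 = 55.692 → 56
G = 255 × (1-M) × (1-K) = 255 × 0.72 × 0.91 = 167.076 → 167
B = 255 × (1-Y) × (1-K) = 255 × 0.68 × 0.91 = 157.794 → 158
= RGB(56, 167, 158)


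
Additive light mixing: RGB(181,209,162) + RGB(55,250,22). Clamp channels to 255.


Additive: each channel = min(255, C₁+C₂)
R: 181+55 = 236 → 236
G: 209+250 = 459 → 255
B: 162+22 = 184 → 184
= RGB(236, 255, 184)


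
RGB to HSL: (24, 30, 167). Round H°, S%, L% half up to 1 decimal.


Normalize: R'=24/255≈0.0941, G'=30/255≈0.1176, B'=167/255≈0.6549
Max=167/255, Min=24/255, Δ=Max-Min=143/255
L = (Max+Min)/2 = (167+24)/510 = 191/510 = 0.37450… → L = 37.5%
L ≤ 0.5 → S = Δ/(Max+Min) = 143/(167+24) = 143/191 = 0.74869… → S = 74.9%
(the 1/255 factors cancel in S and H, so raw channel differences can be used)
Max is B' → H = 60 × ((R-G)/Δ + 4) = 60 × ((24-30)/143 + 4)
  -6/143 + 4 = -0.0419… + 4 = 3.9580…
  H = 60 × 3.9580… = 237.482…° → H = 237.5°
= HSL(237.5°, 74.9%, 37.5%)


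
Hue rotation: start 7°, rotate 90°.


New hue = (H + rotation) mod 360
New hue = (7 + 90) mod 360
= 97 mod 360
= 97°


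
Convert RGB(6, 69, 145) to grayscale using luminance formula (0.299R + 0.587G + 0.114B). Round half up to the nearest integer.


Gray = 0.299×R + 0.587×G + 0.114×B
Gray = 0.299×6 + 0.587×69 + 0.114×145
Gray = 1.794 + 40.503 + 16.530
Gray = 58.827 → round half up → 59
Gray = 59


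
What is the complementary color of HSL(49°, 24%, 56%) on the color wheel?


Complement = opposite side of color wheel = hue + 180°
H' = (49 + 180) mod 360 = 229°
S and L unchanged.
= HSL(229°, 24%, 56%)


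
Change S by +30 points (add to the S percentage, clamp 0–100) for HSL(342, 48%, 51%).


Original S = 48%
Adjustment = +30 percentage points
New S = 48 + (30) = 78
Clamp to [0, 100] → 78
= HSL(342°, 78%, 51%)


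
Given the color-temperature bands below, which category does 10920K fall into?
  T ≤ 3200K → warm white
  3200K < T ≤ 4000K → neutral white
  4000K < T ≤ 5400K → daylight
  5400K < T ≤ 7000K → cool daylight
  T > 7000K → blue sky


Temperature: 10920K
10920K > 7000K → blue sky
Classification: blue sky


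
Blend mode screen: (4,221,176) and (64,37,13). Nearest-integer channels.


Screen: C = 255 - (255-A)×(255-B)/255, rounded to nearest integer
R: 255 - (255-4)×(255-64)/255 = 255 - 47941/255 ≈ 255 - 188.004 = 66.996 → 67
G: 255 - (255-221)×(255-37)/255 = 255 - 7412/255 ≈ 255 - 29.067 = 225.933 → 226
B: 255 - (255-176)×(255-13)/255 = 255 - 19118/255 ≈ 255 - 74.973 = 180.027 → 180
= RGB(67, 226, 180)


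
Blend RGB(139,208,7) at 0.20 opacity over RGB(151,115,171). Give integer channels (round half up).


C = α×F + (1-α)×B, with 1-α = 0.80
R: 0.20×139 + 0.80×151 = 27.80 + 120.80 = 148.60 → 149
G: 0.20×208 + 0.80×115 = 41.60 + 92.00 = 133.60 → 134
B: 0.20×7 + 0.80×171 = 1.40 + 136.80 = 138.20 → 138
= RGB(149, 134, 138)


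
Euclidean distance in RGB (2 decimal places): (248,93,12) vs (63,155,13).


d = √[(R₁-R₂)² + (G₁-G₂)² + (B₁-B₂)²]
d = √[(248-63)² + (93-155)² + (12-13)²]
d = √[34225 + 3844 + 1]
d = √38070
d ≈ 195.12


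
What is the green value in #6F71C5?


Color: #6F71C5
R = 6F = 111
G = 71 = 113
B = C5 = 197
Green = 113


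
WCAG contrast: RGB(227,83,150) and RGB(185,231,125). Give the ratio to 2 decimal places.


Linearize each sRGB channel c=v/255: c/12.92 if c ≤ 0.04045 else ((c+0.055)/1.055)^2.4
L = 0.2126×R_lin + 0.7152×G_lin + 0.0722×B_lin
Color 1 (227,83,150):
  R=227: 227/255≈0.8902 > 0.04045 → ((0.8902+0.055)/1.055)^2.4 ≈ 0.76815
  G=83: 83/255≈0.3255 > 0.04045 → ((0.3255+0.055)/1.055)^2.4 ≈ 0.08650
  B=150: 150/255≈0.5882 > 0.04045 → ((0.5882+0.055)/1.055)^2.4 ≈ 0.30499
  L1 = 0.2126×0.76815 + 0.7152×0.08650 + 0.0722×0.30499 ≈ 0.24719
Color 2 (185,231,125):
  R=185: 185/255≈0.7255 > 0.04045 → ((0.7255+0.055)/1.055)^2.4 ≈ 0.48515
  G=231: 231/255≈0.9059 > 0.04045 → ((0.9059+0.055)/1.055)^2.4 ≈ 0.79910
  B=125: 125/255≈0.4902 > 0.04045 → ((0.4902+0.055)/1.055)^2.4 ≈ 0.20508
  L2 = 0.2126×0.48515 + 0.7152×0.79910 + 0.0722×0.20508 ≈ 0.68947
Lighter = 0.68947, Darker = 0.24719
Ratio = (L_lighter + 0.05) / (L_darker + 0.05)
Ratio = (0.68947 + 0.05) / (0.24719 + 0.05) = 0.73947 / 0.29719 ≈ 2.4882
Ratio ≈ 2.49:1


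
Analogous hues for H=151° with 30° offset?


Base hue: 151°
Left analog: (151 - 30) mod 360 = 121°
Right analog: (151 + 30) mod 360 = 181°
Analogous hues = 121° and 181°


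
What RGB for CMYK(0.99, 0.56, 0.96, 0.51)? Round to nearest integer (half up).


R = 255 × (1-C) × (1-K) = 255 × 0.01 × 0.49 = 1.2495 → 1
G = 255 × (1-M) × (1-K) = 255 × 0.44 × 0.49 = 54.978 → 55
B = 255 × (1-Y) × (1-K) = 255 × 0.04 × 0.49 = 4.998 → 5
= RGB(1, 55, 5)


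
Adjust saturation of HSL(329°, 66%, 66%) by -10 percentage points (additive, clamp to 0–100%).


Original S = 66%
Adjustment = -10 percentage points
New S = 66 + (-10) = 56
Clamp to [0, 100] → 56
= HSL(329°, 56%, 66%)


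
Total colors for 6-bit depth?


Colors = 2^bits = 2^6
= 64 colors


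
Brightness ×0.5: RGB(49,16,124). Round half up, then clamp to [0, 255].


Multiply each channel by 0.5, round half up, clamp to [0, 255]
R: 49×0.5 = 24.5 → round → 25
G: 16×0.5 = 8
B: 124×0.5 = 62
= RGB(25, 8, 62)


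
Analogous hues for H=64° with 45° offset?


Base hue: 64°
Left analog: (64 - 45) mod 360 = 19°
Right analog: (64 + 45) mod 360 = 109°
Analogous hues = 19° and 109°


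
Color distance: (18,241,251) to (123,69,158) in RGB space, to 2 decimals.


d = √[(R₁-R₂)² + (G₁-G₂)² + (B₁-B₂)²]
d = √[(18-123)² + (241-69)² + (251-158)²]
d = √[11025 + 29584 + 8649]
d = √49258
d ≈ 221.94


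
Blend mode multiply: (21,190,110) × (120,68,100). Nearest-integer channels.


Multiply: C = A×B/255, rounded to nearest integer
R: 21×120/255 = 2520/255 ≈ 9.882 → 10
G: 190×68/255 = 12920/255 ≈ 50.667 → 51
B: 110×100/255 = 11000/255 ≈ 43.137 → 43
= RGB(10, 51, 43)


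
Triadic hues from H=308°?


Triadic: equally spaced at 120° intervals
H1 = 308°
H2 = (308 + 120) mod 360 = 68°
H3 = (308 + 240) mod 360 = 188°
Triadic = 308°, 68°, 188°


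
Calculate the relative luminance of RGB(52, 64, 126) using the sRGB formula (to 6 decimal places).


Linearize each channel (sRGB transfer function): c = v/255; c_lin = c/12.92 if c ≤ 0.04045, else ((c+0.055)/1.055)^2.4
  R: 52/255 ≈ 0.203922 > 0.04045 → ((0.203922+0.055)/1.055)^2.4 ≈ 0.034340
  G: 64/255 ≈ 0.250980 > 0.04045 → ((0.250980+0.055)/1.055)^2.4 ≈ 0.051269
  B: 126/255 ≈ 0.494118 > 0.04045 → ((0.494118+0.055)/1.055)^2.4 ≈ 0.208637
R_lin = 0.034340, G_lin = 0.051269, B_lin = 0.208637
L = 0.2126×R + 0.7152×G + 0.0722×B
L = 0.2126×0.034340 + 0.7152×0.051269 + 0.0722×0.208637
L ≈ 0.059032


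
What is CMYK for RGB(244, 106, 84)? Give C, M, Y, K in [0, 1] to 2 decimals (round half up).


R'=244/255≈0.9569, G'=106/255≈0.4157, B'=84/255≈0.3294
K = 1 - max(R',G',B') = 1 - 244/255 = 11/255 = 0.04313… → 0.04
(1-R'-K)/(1-K) simplifies to (max-R)/max with max = 244:
C = (244-244)/244 = 0/244 = 0 → 0.00
M = (244-106)/244 = 138/244 = 0.56557… → 0.57
Y = (244-84)/244 = 160/244 = 0.65573… → 0.66
= CMYK(0.00, 0.57, 0.66, 0.04)


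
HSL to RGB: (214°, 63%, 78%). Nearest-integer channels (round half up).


H=214°, S=0.63, L=0.78
C = (1-|2L-1|)×S = (1-|0.56|)×0.63 = 0.2772
H' = H/60 = 214/60 ≈ 3.5667; X = C×(1-|H' mod 2 - 1|) = 0.12012
m = L - C/2 = 0.78 - 0.1386 = 0.6414
Sector ⌊H'⌋ = 3 → (R',G',B') = (0.0, 0.12012, 0.2772)
RGB = ((R'+m)×255, (G'+m)×255, (B'+m)×255) = (163.557, 194.1876, 234.243)
Round half up → RGB(164, 194, 234)


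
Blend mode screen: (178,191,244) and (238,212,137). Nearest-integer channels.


Screen: C = 255 - (255-A)×(255-B)/255, rounded to nearest integer
R: 255 - (255-178)×(255-238)/255 = 255 - 1309/255 ≈ 255 - 5.133 = 249.867 → 250
G: 255 - (255-191)×(255-212)/255 = 255 - 2752/255 ≈ 255 - 10.792 = 244.208 → 244
B: 255 - (255-244)×(255-137)/255 = 255 - 1298/255 ≈ 255 - 5.090 = 249.910 → 250
= RGB(250, 244, 250)


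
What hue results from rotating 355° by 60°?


New hue = (H + rotation) mod 360
New hue = (355 + 60) mod 360
= 415 mod 360
= 55°


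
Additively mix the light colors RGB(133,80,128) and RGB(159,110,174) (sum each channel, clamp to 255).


Additive: each channel = min(255, C₁+C₂)
R: 133+159 = 292 → 255
G: 80+110 = 190 → 190
B: 128+174 = 302 → 255
= RGB(255, 190, 255)


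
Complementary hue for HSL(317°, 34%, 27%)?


Complement = opposite side of color wheel = hue + 180°
H' = (317 + 180) mod 360 = 137°
S and L unchanged.
= HSL(137°, 34%, 27%)


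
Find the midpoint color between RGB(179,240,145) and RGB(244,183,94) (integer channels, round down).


Midpoint: each channel = ⌊(C₁+C₂)/2⌋
R: ⌊(179+244)/2⌋ = 211
G: ⌊(240+183)/2⌋ = 211
B: ⌊(145+94)/2⌋ = 119
= RGB(211, 211, 119)


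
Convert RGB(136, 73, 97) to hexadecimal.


R = 136 → 88 (hex)
G = 73 → 49 (hex)
B = 97 → 61 (hex)
Hex = #884961


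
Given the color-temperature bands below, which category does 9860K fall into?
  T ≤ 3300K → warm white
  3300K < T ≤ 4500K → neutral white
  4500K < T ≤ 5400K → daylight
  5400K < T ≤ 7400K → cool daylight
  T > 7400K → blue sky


Temperature: 9860K
9860K > 7400K → blue sky
Classification: blue sky


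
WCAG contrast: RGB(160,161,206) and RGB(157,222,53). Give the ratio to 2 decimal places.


Linearize each sRGB channel c=v/255: c/12.92 if c ≤ 0.04045 else ((c+0.055)/1.055)^2.4
L = 0.2126×R_lin + 0.7152×G_lin + 0.0722×B_lin
Color 1 (160,161,206):
  R=160: 160/255≈0.6275 > 0.04045 → ((0.6275+0.055)/1.055)^2.4 ≈ 0.35153
  G=161: 161/255≈0.6314 > 0.04045 → ((0.6314+0.055)/1.055)^2.4 ≈ 0.35640
  B=206: 206/255≈0.8078 > 0.04045 → ((0.8078+0.055)/1.055)^2.4 ≈ 0.61721
  L1 = 0.2126×0.35153 + 0.7152×0.35640 + 0.0722×0.61721 ≈ 0.37420
Color 2 (157,222,53):
  R=157: 157/255≈0.6157 > 0.04045 → ((0.6157+0.055)/1.055)^2.4 ≈ 0.33716
  G=222: 222/255≈0.8706 > 0.04045 → ((0.8706+0.055)/1.055)^2.4 ≈ 0.73046
  B=53: 53/255≈0.2078 > 0.04045 → ((0.2078+0.055)/1.055)^2.4 ≈ 0.03560
  L2 = 0.2126×0.33716 + 0.7152×0.73046 + 0.0722×0.03560 ≈ 0.59668
Lighter = 0.59668, Darker = 0.37420
Ratio = (L_lighter + 0.05) / (L_darker + 0.05)
Ratio = (0.59668 + 0.05) / (0.37420 + 0.05) = 0.64668 / 0.42420 ≈ 1.5245
Ratio ≈ 1.52:1


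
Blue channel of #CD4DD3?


Color: #CD4DD3
R = CD = 205
G = 4D = 77
B = D3 = 211
Blue = 211


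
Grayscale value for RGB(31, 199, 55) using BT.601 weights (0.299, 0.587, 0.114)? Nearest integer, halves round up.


Gray = 0.299×R + 0.587×G + 0.114×B
Gray = 0.299×31 + 0.587×199 + 0.114×55
Gray = 9.269 + 116.813 + 6.270
Gray = 132.352 → round half up → 132
Gray = 132


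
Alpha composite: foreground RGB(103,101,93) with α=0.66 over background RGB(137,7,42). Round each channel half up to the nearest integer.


C = α×F + (1-α)×B, with 1-α = 0.34
R: 0.66×103 + 0.34×137 = 67.98 + 46.58 = 114.56 → 115
G: 0.66×101 + 0.34×7 = 66.66 + 2.38 = 69.04 → 69
B: 0.66×93 + 0.34×42 = 61.38 + 14.28 = 75.66 → 76
= RGB(115, 69, 76)


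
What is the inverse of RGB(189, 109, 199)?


Invert: (255-R, 255-G, 255-B)
R: 255-189 = 66
G: 255-109 = 146
B: 255-199 = 56
= RGB(66, 146, 56)


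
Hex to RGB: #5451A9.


54 → 84 (R)
51 → 81 (G)
A9 → 169 (B)
= RGB(84, 81, 169)


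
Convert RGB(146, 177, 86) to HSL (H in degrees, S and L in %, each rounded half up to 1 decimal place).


Normalize: R'=146/255≈0.5725, G'=177/255≈0.6941, B'=86/255≈0.3373
Max=177/255, Min=86/255, Δ=Max-Min=91/255
L = (Max+Min)/2 = (177+86)/510 = 263/510 = 0.51568… → L = 51.6%
L > 0.5 → S = Δ/(2-Max-Min) = 91/(510-177-86) = 91/247 = 0.36842… → S = 36.8%
(the 1/255 factors cancel in S and H, so raw channel differences can be used)
Max is G' → H = 60 × ((B-R)/Δ + 2) = 60 × ((86-146)/91 + 2)
  -60/91 + 2 = -0.6593… + 2 = 1.3406…
  H = 60 × 1.3406… = 80.439…° → H = 80.4°
= HSL(80.4°, 36.8%, 51.6%)


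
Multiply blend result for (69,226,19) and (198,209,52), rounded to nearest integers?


Multiply: C = A×B/255, rounded to nearest integer
R: 69×198/255 = 13662/255 ≈ 53.576 → 54
G: 226×209/255 = 47234/255 ≈ 185.231 → 185
B: 19×52/255 = 988/255 ≈ 3.875 → 4
= RGB(54, 185, 4)


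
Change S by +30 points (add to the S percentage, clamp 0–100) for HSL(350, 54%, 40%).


Original S = 54%
Adjustment = +30 percentage points
New S = 54 + (30) = 84
Clamp to [0, 100] → 84
= HSL(350°, 84%, 40%)


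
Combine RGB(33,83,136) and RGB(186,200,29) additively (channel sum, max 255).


Additive: each channel = min(255, C₁+C₂)
R: 33+186 = 219 → 219
G: 83+200 = 283 → 255
B: 136+29 = 165 → 165
= RGB(219, 255, 165)


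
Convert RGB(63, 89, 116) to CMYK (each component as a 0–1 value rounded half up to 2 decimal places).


R'=63/255≈0.2471, G'=89/255≈0.3490, B'=116/255≈0.4549
K = 1 - max(R',G',B') = 1 - 116/255 = 139/255 = 0.54509… → 0.55
(1-R'-K)/(1-K) simplifies to (max-R)/max with max = 116:
C = (116-63)/116 = 53/116 = 0.45689… → 0.46
M = (116-89)/116 = 27/116 = 0.23275… → 0.23
Y = (116-116)/116 = 0/116 = 0 → 0.00
= CMYK(0.46, 0.23, 0.00, 0.55)


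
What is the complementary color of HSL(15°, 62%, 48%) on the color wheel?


Complement = opposite side of color wheel = hue + 180°
H' = (15 + 180) mod 360 = 195°
S and L unchanged.
= HSL(195°, 62%, 48%)


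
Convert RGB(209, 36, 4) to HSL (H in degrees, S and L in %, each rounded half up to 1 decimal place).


Normalize: R'=209/255≈0.8196, G'=36/255≈0.1412, B'=4/255≈0.0157
Max=209/255, Min=4/255, Δ=Max-Min=205/255
L = (Max+Min)/2 = (209+4)/510 = 213/510 = 0.41764… → L = 41.8%
L ≤ 0.5 → S = Δ/(Max+Min) = 205/(209+4) = 205/213 = 0.96244… → S = 96.2%
(the 1/255 factors cancel in S and H, so raw channel differences can be used)
Max is R' → H = 60 × (((G-B)/Δ) mod 6) = 60 × (((36-4)/205) mod 6)
  32/205 = 0.1560…
  H = 60 × 0.1560… = 9.365…° → H = 9.4°
= HSL(9.4°, 96.2%, 41.8%)


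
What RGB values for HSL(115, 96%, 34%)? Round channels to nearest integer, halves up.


H=115°, S=0.96, L=0.34
C = (1-|2L-1|)×S = (1-|-0.32|)×0.96 = 0.6528
H' = H/60 = 115/60 ≈ 1.9167; X = C×(1-|H' mod 2 - 1|) = 0.0544
m = L - C/2 = 0.34 - 0.3264 = 0.0136
Sector ⌊H'⌋ = 1 → (R',G',B') = (0.0544, 0.6528, 0.0)
RGB = ((R'+m)×255, (G'+m)×255, (B'+m)×255) = (17.34, 169.932, 3.468)
Round half up → RGB(17, 170, 3)


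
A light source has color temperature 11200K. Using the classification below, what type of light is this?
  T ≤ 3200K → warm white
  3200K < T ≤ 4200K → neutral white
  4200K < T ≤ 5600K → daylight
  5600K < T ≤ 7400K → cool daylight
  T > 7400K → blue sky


Temperature: 11200K
11200K > 7400K → blue sky
Classification: blue sky


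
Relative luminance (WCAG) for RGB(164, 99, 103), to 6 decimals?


Linearize each channel (sRGB transfer function): c = v/255; c_lin = c/12.92 if c ≤ 0.04045, else ((c+0.055)/1.055)^2.4
  R: 164/255 ≈ 0.643137 > 0.04045 → ((0.643137+0.055)/1.055)^2.4 ≈ 0.371238
  G: 99/255 ≈ 0.388235 > 0.04045 → ((0.388235+0.055)/1.055)^2.4 ≈ 0.124772
  B: 103/255 ≈ 0.403922 > 0.04045 → ((0.403922+0.055)/1.055)^2.4 ≈ 0.135633
R_lin = 0.371238, G_lin = 0.124772, B_lin = 0.135633
L = 0.2126×R + 0.7152×G + 0.0722×B
L = 0.2126×0.371238 + 0.7152×0.124772 + 0.0722×0.135633
L ≈ 0.177955


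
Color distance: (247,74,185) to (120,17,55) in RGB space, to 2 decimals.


d = √[(R₁-R₂)² + (G₁-G₂)² + (B₁-B₂)²]
d = √[(247-120)² + (74-17)² + (185-55)²]
d = √[16129 + 3249 + 16900]
d = √36278
d ≈ 190.47


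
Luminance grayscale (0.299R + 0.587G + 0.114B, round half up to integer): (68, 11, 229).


Gray = 0.299×R + 0.587×G + 0.114×B
Gray = 0.299×68 + 0.587×11 + 0.114×229
Gray = 20.332 + 6.457 + 26.106
Gray = 52.895 → round half up → 53
Gray = 53


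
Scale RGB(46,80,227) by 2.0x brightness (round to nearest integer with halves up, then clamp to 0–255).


Multiply each channel by 2.0, round half up, clamp to [0, 255]
R: 46×2.0 = 92
G: 80×2.0 = 160
B: 227×2.0 = 454 → clamp → 255
= RGB(92, 160, 255)


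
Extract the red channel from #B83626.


Color: #B83626
R = B8 = 184
G = 36 = 54
B = 26 = 38
Red = 184


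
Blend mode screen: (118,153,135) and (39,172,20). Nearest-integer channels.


Screen: C = 255 - (255-A)×(255-B)/255, rounded to nearest integer
R: 255 - (255-118)×(255-39)/255 = 255 - 29592/255 ≈ 255 - 116.047 = 138.953 → 139
G: 255 - (255-153)×(255-172)/255 = 255 - 8466/255 ≈ 255 - 33.200 = 221.800 → 222
B: 255 - (255-135)×(255-20)/255 = 255 - 28200/255 ≈ 255 - 110.588 = 144.412 → 144
= RGB(139, 222, 144)


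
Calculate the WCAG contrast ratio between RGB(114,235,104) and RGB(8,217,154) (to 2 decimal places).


Linearize each sRGB channel c=v/255: c/12.92 if c ≤ 0.04045 else ((c+0.055)/1.055)^2.4
L = 0.2126×R_lin + 0.7152×G_lin + 0.0722×B_lin
Color 1 (114,235,104):
  R=114: 114/255≈0.4471 > 0.04045 → ((0.4471+0.055)/1.055)^2.4 ≈ 0.16827
  G=235: 235/255≈0.9216 > 0.04045 → ((0.9216+0.055)/1.055)^2.4 ≈ 0.83077
  B=104: 104/255≈0.4078 > 0.04045 → ((0.4078+0.055)/1.055)^2.4 ≈ 0.13843
  L1 = 0.2126×0.16827 + 0.7152×0.83077 + 0.0722×0.13843 ≈ 0.63994
Color 2 (8,217,154):
  R=8: 8/255≈0.0314 ≤ 0.04045 → 0.0314/12.92 ≈ 0.00243
  G=217: 217/255≈0.8510 > 0.04045 → ((0.8510+0.055)/1.055)^2.4 ≈ 0.69387
  B=154: 154/255≈0.6039 > 0.04045 → ((0.6039+0.055)/1.055)^2.4 ≈ 0.32314
  L2 = 0.2126×0.00243 + 0.7152×0.69387 + 0.0722×0.32314 ≈ 0.52010
Lighter = 0.63994, Darker = 0.52010
Ratio = (L_lighter + 0.05) / (L_darker + 0.05)
Ratio = (0.63994 + 0.05) / (0.52010 + 0.05) = 0.68994 / 0.57010 ≈ 1.2102
Ratio ≈ 1.21:1


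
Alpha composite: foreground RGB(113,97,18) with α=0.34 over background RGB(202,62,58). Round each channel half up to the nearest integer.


C = α×F + (1-α)×B, with 1-α = 0.66
R: 0.34×113 + 0.66×202 = 38.42 + 133.32 = 171.74 → 172
G: 0.34×97 + 0.66×62 = 32.98 + 40.92 = 73.90 → 74
B: 0.34×18 + 0.66×58 = 6.12 + 38.28 = 44.40 → 44
= RGB(172, 74, 44)


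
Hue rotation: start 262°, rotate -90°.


New hue = (H + rotation) mod 360
New hue = (262 -90) mod 360
= 172 mod 360
= 172°


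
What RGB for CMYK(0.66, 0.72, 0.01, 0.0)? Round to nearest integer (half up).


R = 255 × (1-C) × (1-K) = 255 × 0.34 × 1.00 = 86.7 → 87
G = 255 × (1-M) × (1-K) = 255 × 0.28 × 1.00 = 71.4 → 71
B = 255 × (1-Y) × (1-K) = 255 × 0.99 × 1.00 = 252.45 → 252
= RGB(87, 71, 252)


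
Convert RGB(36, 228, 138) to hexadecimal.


R = 36 → 24 (hex)
G = 228 → E4 (hex)
B = 138 → 8A (hex)
Hex = #24E48A


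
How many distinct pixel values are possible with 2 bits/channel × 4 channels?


Total bits = 2 bits/channel × 4 channels = 8 bits
Distinct pixel values = 2^8
= 256 pixel values


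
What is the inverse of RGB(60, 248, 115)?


Invert: (255-R, 255-G, 255-B)
R: 255-60 = 195
G: 255-248 = 7
B: 255-115 = 140
= RGB(195, 7, 140)


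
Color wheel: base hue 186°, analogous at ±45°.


Base hue: 186°
Left analog: (186 - 45) mod 360 = 141°
Right analog: (186 + 45) mod 360 = 231°
Analogous hues = 141° and 231°


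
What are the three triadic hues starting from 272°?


Triadic: equally spaced at 120° intervals
H1 = 272°
H2 = (272 + 120) mod 360 = 32°
H3 = (272 + 240) mod 360 = 152°
Triadic = 272°, 32°, 152°


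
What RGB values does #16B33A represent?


16 → 22 (R)
B3 → 179 (G)
3A → 58 (B)
= RGB(22, 179, 58)


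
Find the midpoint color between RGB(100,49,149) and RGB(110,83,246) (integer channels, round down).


Midpoint: each channel = ⌊(C₁+C₂)/2⌋
R: ⌊(100+110)/2⌋ = 105
G: ⌊(49+83)/2⌋ = 66
B: ⌊(149+246)/2⌋ = 197
= RGB(105, 66, 197)


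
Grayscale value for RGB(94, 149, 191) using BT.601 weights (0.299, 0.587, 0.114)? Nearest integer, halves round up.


Gray = 0.299×R + 0.587×G + 0.114×B
Gray = 0.299×94 + 0.587×149 + 0.114×191
Gray = 28.106 + 87.463 + 21.774
Gray = 137.343 → round half up → 137
Gray = 137


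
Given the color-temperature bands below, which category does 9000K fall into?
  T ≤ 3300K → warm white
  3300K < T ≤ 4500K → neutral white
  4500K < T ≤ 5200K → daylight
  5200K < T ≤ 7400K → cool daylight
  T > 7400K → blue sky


Temperature: 9000K
9000K > 7400K → blue sky
Classification: blue sky


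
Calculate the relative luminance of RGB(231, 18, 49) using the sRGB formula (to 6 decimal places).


Linearize each channel (sRGB transfer function): c = v/255; c_lin = c/12.92 if c ≤ 0.04045, else ((c+0.055)/1.055)^2.4
  R: 231/255 ≈ 0.905882 > 0.04045 → ((0.905882+0.055)/1.055)^2.4 ≈ 0.799103
  G: 18/255 ≈ 0.070588 > 0.04045 → ((0.070588+0.055)/1.055)^2.4 ≈ 0.006049
  B: 49/255 ≈ 0.192157 > 0.04045 → ((0.192157+0.055)/1.055)^2.4 ≈ 0.030713
R_lin = 0.799103, G_lin = 0.006049, B_lin = 0.030713
L = 0.2126×R + 0.7152×G + 0.0722×B
L = 0.2126×0.799103 + 0.7152×0.006049 + 0.0722×0.030713
L ≈ 0.176433


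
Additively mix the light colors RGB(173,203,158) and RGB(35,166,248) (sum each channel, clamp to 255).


Additive: each channel = min(255, C₁+C₂)
R: 173+35 = 208 → 208
G: 203+166 = 369 → 255
B: 158+248 = 406 → 255
= RGB(208, 255, 255)


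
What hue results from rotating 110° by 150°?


New hue = (H + rotation) mod 360
New hue = (110 + 150) mod 360
= 260 mod 360
= 260°


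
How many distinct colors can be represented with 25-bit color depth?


Colors = 2^bits = 2^25
= 33,554,432 colors


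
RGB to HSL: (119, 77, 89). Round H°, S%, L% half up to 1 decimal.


Normalize: R'=119/255≈0.4667, G'=77/255≈0.3020, B'=89/255≈0.3490
Max=119/255, Min=77/255, Δ=Max-Min=42/255
L = (Max+Min)/2 = (119+77)/510 = 196/510 = 0.38431… → L = 38.4%
L ≤ 0.5 → S = Δ/(Max+Min) = 42/(119+77) = 42/196 = 0.21428… → S = 21.4%
(the 1/255 factors cancel in S and H, so raw channel differences can be used)
Max is R' → H = 60 × (((G-B)/Δ) mod 6) = 60 × (((77-89)/42) mod 6)
  (-12)/42 = -0.2857…; negative, so add 6 → 5.7142…
  H = 60 × 5.7142… = 342.857…° → H = 342.9°
= HSL(342.9°, 21.4%, 38.4%)


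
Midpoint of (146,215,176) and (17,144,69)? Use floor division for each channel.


Midpoint: each channel = ⌊(C₁+C₂)/2⌋
R: ⌊(146+17)/2⌋ = 81
G: ⌊(215+144)/2⌋ = 179
B: ⌊(176+69)/2⌋ = 122
= RGB(81, 179, 122)


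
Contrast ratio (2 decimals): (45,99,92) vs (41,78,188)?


Linearize each sRGB channel c=v/255: c/12.92 if c ≤ 0.04045 else ((c+0.055)/1.055)^2.4
L = 0.2126×R_lin + 0.7152×G_lin + 0.0722×B_lin
Color 1 (45,99,92):
  R=45: 45/255≈0.1765 > 0.04045 → ((0.1765+0.055)/1.055)^2.4 ≈ 0.02624
  G=99: 99/255≈0.3882 > 0.04045 → ((0.3882+0.055)/1.055)^2.4 ≈ 0.12477
  B=92: 92/255≈0.3608 > 0.04045 → ((0.3608+0.055)/1.055)^2.4 ≈ 0.10702
  L1 = 0.2126×0.02624 + 0.7152×0.12477 + 0.0722×0.10702 ≈ 0.10254
Color 2 (41,78,188):
  R=41: 41/255≈0.1608 > 0.04045 → ((0.1608+0.055)/1.055)^2.4 ≈ 0.02217
  G=78: 78/255≈0.3059 > 0.04045 → ((0.3059+0.055)/1.055)^2.4 ≈ 0.07619
  B=188: 188/255≈0.7373 > 0.04045 → ((0.7373+0.055)/1.055)^2.4 ≈ 0.50289
  L2 = 0.2126×0.02217 + 0.7152×0.07619 + 0.0722×0.50289 ≈ 0.09551
Lighter = 0.10254, Darker = 0.09551
Ratio = (L_lighter + 0.05) / (L_darker + 0.05)
Ratio = (0.10254 + 0.05) / (0.09551 + 0.05) = 0.15254 / 0.14551 ≈ 1.0483
Ratio ≈ 1.05:1


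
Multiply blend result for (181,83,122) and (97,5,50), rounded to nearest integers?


Multiply: C = A×B/255, rounded to nearest integer
R: 181×97/255 = 17557/255 ≈ 68.851 → 69
G: 83×5/255 = 415/255 ≈ 1.627 → 2
B: 122×50/255 = 6100/255 ≈ 23.922 → 24
= RGB(69, 2, 24)
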